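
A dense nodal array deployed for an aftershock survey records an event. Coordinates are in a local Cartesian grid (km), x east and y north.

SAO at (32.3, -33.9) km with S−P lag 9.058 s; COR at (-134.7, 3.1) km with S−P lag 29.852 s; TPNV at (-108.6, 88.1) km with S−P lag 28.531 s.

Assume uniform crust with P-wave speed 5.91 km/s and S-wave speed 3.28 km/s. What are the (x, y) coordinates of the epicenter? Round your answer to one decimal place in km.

(85.3, 6.7)

Distance from S−P lag: d = Δt · v_P v_S / (v_P − v_S) = Δt · (5.91·3.28)/(5.91−3.28) ≈ 7.3706·Δt.
So d_SAO = 66.76, d_COR = 220.03, d_TPNV = 210.29 km.
Circle about each station: (x − 32.3)² + (y + 33.9)² = 66.76²; (x + 134.7)² + (y − 3.1)² = 220.03²; (x + 108.6)² + (y − 88.1)² = 210.29².
Subtracting the SAO equation from the COR and TPNV equations removes the quadratic terms:
-334.0 x + 74.0 y = -27995.10
-281.8 x + 244.0 y = -22401.92
Solving the 2×2 system: x ≈ 85.3, y ≈ 6.7 km.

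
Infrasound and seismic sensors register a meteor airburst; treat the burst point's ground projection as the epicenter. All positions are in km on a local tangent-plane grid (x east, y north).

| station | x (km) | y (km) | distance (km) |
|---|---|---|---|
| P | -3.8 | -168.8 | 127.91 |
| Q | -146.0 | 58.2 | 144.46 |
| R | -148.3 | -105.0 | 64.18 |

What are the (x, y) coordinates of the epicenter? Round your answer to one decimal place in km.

-91.3 km east, -75.5 km north

Circle about each station: (x + 3.8)² + (y + 168.8)² = 127.91²; (x + 146.0)² + (y − 58.2)² = 144.46²; (x + 148.3)² + (y + 105.0)² = 64.18².
Subtracting pairs of circle equations eliminates x²+y² and gives linear equations (the radical axes):
-284.4 x + 454.0 y = -8312.36
-289.0 x + 127.6 y = 16751.91
Solving the 2×2 system: x ≈ -91.3, y ≈ -75.5 km.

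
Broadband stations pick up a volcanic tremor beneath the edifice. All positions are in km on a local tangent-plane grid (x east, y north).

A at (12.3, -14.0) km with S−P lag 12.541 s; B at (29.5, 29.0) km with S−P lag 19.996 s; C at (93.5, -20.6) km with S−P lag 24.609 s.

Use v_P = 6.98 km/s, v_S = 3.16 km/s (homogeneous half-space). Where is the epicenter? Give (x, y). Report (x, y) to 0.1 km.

Distance from S−P lag: d = Δt · v_P v_S / (v_P − v_S) = Δt · (6.98·3.16)/(6.98−3.16) ≈ 5.7740·Δt.
So d_A = 72.41, d_B = 115.46, d_C = 142.09 km.
Circle about each station: (x − 12.3)² + (y + 14.0)² = 72.41²; (x − 29.5)² + (y − 29.0)² = 115.46²; (x − 93.5)² + (y + 20.6)² = 142.09².
Subtracting the A equation from the B and C equations removes the quadratic terms:
34.4 x + 86.0 y = -6723.84
162.4 x − 13.2 y = -6127.04
Solving the 2×2 system: x ≈ -42.7, y ≈ -61.1 km.

-42.7 km east, -61.1 km north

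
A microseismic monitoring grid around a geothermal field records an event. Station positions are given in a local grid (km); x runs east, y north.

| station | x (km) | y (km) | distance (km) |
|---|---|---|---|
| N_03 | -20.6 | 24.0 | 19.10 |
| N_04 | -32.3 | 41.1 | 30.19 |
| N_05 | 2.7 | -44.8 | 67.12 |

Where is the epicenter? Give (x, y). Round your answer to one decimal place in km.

(-34.6, 11.0)

Circle about each station: (x + 20.6)² + (y − 24.0)² = 19.10²; (x + 32.3)² + (y − 41.1)² = 30.19²; (x − 2.7)² + (y + 44.8)² = 67.12².
Subtracting the N_03 equation from the N_04 and N_05 equations removes the quadratic terms:
-23.4 x + 34.2 y = 1185.51
46.6 x − 137.6 y = -3126.31
Solving the 2×2 system: x ≈ -34.6, y ≈ 11.0 km.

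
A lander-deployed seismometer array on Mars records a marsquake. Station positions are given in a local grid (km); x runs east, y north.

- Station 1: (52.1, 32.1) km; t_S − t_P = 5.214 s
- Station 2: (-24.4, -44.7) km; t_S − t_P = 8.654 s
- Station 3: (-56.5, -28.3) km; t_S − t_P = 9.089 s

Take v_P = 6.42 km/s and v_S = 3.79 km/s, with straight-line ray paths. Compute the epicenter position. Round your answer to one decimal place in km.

Distance from S−P lag: d = Δt · v_P v_S / (v_P − v_S) = Δt · (6.42·3.79)/(6.42−3.79) ≈ 9.2516·Δt.
So d_Station 1 = 48.24, d_Station 2 = 80.06, d_Station 3 = 84.09 km.
Circle about each station: (x − 52.1)² + (y − 32.1)² = 48.24²; (x + 24.4)² + (y + 44.7)² = 80.06²; (x + 56.5)² + (y + 28.3)² = 84.09².
Subtracting the Station 1 equation from the Station 2 and Station 3 equations removes the quadratic terms:
-153.0 x − 153.6 y = -5233.88
-217.2 x − 120.8 y = -4495.71
Solving the 2×2 system: x ≈ 3.9, y ≈ 30.2 km.

(3.9, 30.2)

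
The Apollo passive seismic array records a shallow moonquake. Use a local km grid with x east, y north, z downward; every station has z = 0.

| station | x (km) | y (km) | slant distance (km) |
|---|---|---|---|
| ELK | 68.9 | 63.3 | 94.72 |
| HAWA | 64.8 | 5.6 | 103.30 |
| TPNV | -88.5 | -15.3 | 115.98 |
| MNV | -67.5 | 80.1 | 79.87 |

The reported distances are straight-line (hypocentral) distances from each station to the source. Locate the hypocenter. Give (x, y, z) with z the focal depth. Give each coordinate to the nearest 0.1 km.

Each station gives a sphere (x−x_i)² + (y−y_i)² + z² = d_i² (stations at z=0).
Subtracting the ELK sphere from HAWA and TPNV: z² cancels, leaving linear equations in x and y:
-8.2 x − 115.4 y = -6222.71
-314.8 x − 157.2 y = -5167.24
Solving: x ≈ -10.900, y ≈ 54.697 km (keep extra digits for the depth step; rounded: -10.9, 54.7).
Then from the ELK sphere: z² = 94.72² − (x − 68.9)² − (y − 63.3)² with x = -10.900, y = 54.697, so z ≈ 50.297 ≈ 50.3 km.

x ≈ -10.9 km, y ≈ 54.7 km, depth ≈ 50.3 km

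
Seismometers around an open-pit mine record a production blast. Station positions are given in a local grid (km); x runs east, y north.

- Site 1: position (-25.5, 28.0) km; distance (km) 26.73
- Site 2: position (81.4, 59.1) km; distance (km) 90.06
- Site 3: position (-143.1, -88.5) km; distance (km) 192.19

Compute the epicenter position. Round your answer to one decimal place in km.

(-8.0, 48.2)

Circle about each station: (x + 25.5)² + (y − 28.0)² = 26.73²; (x − 81.4)² + (y − 59.1)² = 90.06²; (x + 143.1)² + (y + 88.5)² = 192.19².
Subtracting the Site 1 equation from the Site 2 and Site 3 equations removes the quadratic terms:
213.8 x + 62.2 y = 1288.21
-235.2 x − 233.0 y = -9346.89
Solving the 2×2 system: x ≈ -8.0, y ≈ 48.2 km.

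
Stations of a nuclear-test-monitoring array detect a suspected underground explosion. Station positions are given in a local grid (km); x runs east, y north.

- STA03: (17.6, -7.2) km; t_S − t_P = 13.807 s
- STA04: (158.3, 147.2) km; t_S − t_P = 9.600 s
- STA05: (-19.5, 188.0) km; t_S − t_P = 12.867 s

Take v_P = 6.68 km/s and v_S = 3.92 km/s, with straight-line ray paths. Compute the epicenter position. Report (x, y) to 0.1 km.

74.9 km east, 110.6 km north

Distance from S−P lag: d = Δt · v_P v_S / (v_P − v_S) = Δt · (6.68·3.92)/(6.68−3.92) ≈ 9.4875·Δt.
So d_STA03 = 130.99, d_STA04 = 91.08, d_STA05 = 122.08 km.
Circle about each station: (x − 17.6)² + (y + 7.2)² = 130.99²; (x − 158.3)² + (y − 147.2)² = 91.08²; (x + 19.5)² + (y − 188.0)² = 122.08².
Subtracting pairs of circle equations eliminates x²+y² and gives linear equations (the radical axes):
281.4 x + 308.8 y = 55227.94
-74.2 x + 390.4 y = 37617.50
Solving the 2×2 system: x ≈ 74.9, y ≈ 110.6 km.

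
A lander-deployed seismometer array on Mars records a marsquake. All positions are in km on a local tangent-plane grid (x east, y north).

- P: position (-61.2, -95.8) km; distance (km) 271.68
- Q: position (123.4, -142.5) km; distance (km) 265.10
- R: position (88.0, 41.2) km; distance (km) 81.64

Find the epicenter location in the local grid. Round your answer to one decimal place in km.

Circle about each station: (x + 61.2)² + (y + 95.8)² = 271.68²; (x − 123.4)² + (y + 142.5)² = 265.10²; (x − 88.0)² + (y − 41.2)² = 81.64².
Subtracting the P equation from the Q and R equations removes the quadratic terms:
369.2 x − 93.4 y = 26142.74
298.4 x + 274.0 y = 63663.29
Solving the 2×2 system: x ≈ 101.6, y ≈ 121.7 km.

101.6 km east, 121.7 km north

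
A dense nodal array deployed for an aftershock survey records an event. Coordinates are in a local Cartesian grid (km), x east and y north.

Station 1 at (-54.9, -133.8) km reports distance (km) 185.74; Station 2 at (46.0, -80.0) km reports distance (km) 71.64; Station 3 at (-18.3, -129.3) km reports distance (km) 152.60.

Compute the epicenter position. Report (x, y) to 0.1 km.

Circle about each station: (x + 54.9)² + (y + 133.8)² = 185.74²; (x − 46.0)² + (y + 80.0)² = 71.64²; (x + 18.3)² + (y + 129.3)² = 152.60².
Subtracting the Station 1 equation from the Station 2 and Station 3 equations removes the quadratic terms:
201.8 x + 107.6 y = 16966.61
73.2 x + 9.0 y = 7349.52
Solving the 2×2 system: x ≈ 105.3, y ≈ -39.8 km.

(105.3, -39.8)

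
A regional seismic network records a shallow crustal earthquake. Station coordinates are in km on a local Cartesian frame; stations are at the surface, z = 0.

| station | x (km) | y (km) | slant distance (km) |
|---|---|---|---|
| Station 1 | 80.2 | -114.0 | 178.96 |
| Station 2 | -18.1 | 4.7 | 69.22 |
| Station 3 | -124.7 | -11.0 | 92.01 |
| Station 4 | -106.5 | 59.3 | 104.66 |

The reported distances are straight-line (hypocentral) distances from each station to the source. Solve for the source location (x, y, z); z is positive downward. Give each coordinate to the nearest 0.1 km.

Each station gives a sphere (x−x_i)² + (y−y_i)² + z² = d_i² (stations at z=0).
Subtracting the Station 1 sphere from Station 2 and Station 3: z² cancels, leaving linear equations in x and y:
-196.6 x + 237.4 y = 8156.93
-409.8 x + 206.0 y = 19803.89
Solving: x ≈ -53.201, y ≈ -9.698 km (keep extra digits for the depth step; rounded: -53.2, -9.7).
Then from the Station 1 sphere: z² = 178.96² − (x − 80.2)² − (y + 114.0)² with x = -53.201, y = -9.698, so z ≈ 57.896 ≈ 57.9 km.

x ≈ -53.2 km, y ≈ -9.7 km, depth ≈ 57.9 km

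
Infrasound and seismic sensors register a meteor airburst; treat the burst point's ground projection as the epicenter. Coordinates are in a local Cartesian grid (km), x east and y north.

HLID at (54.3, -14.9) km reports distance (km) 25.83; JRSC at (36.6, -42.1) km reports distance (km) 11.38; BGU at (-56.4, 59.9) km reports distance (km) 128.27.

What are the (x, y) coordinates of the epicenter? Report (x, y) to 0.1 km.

Circle about each station: (x − 54.3)² + (y + 14.9)² = 25.83²; (x − 36.6)² + (y + 42.1)² = 11.38²; (x + 56.4)² + (y − 59.9)² = 128.27².
Subtracting pairs of circle equations eliminates x²+y² and gives linear equations (the radical axes):
-35.4 x − 54.4 y = 479.15
-221.4 x + 149.6 y = -12187.53
Solving the 2×2 system: x ≈ 34.1, y ≈ -31.0 km.
Check against HLID (with the unrounded x, y): √((x − 54.3)²+(y + 14.9)²) = 25.83 ≈ 25.83 km. ✓

34.1 km east, -31.0 km north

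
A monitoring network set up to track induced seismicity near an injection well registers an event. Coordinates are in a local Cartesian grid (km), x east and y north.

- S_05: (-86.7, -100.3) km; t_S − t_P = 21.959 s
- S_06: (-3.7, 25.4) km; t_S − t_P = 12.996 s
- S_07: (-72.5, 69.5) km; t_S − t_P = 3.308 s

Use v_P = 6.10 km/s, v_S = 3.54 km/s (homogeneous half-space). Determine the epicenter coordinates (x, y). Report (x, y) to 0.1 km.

(-95.9, 84.7)

Distance from S−P lag: d = Δt · v_P v_S / (v_P − v_S) = Δt · (6.10·3.54)/(6.10−3.54) ≈ 8.4352·Δt.
So d_S_05 = 185.23, d_S_06 = 109.62, d_S_07 = 27.90 km.
Circle about each station: (x + 86.7)² + (y + 100.3)² = 185.23²; (x + 3.7)² + (y − 25.4)² = 109.62²; (x + 72.5)² + (y − 69.5)² = 27.90².
Subtracting the S_05 equation from the S_06 and S_07 equations removes the quadratic terms:
166.0 x + 251.4 y = 5375.48
28.4 x + 339.6 y = 26041.26
Solving the 2×2 system: x ≈ -95.9, y ≈ 84.7 km.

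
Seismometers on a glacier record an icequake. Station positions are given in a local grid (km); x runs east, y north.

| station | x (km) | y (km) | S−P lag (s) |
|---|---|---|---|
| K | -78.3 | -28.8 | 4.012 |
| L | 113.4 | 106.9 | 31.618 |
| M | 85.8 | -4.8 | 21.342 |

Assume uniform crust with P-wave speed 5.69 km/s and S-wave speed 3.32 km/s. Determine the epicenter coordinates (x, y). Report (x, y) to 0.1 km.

-74.9 km east, -60.6 km north

Distance from S−P lag: d = Δt · v_P v_S / (v_P − v_S) = Δt · (5.69·3.32)/(5.69−3.32) ≈ 7.9708·Δt.
So d_K = 31.98, d_L = 252.02, d_M = 170.11 km.
Circle about each station: (x + 78.3)² + (y + 28.8)² = 31.98²; (x − 113.4)² + (y − 106.9)² = 252.02²; (x − 85.8)² + (y + 4.8)² = 170.11².
Subtracting the K equation from the L and M equations removes the quadratic terms:
383.4 x + 271.4 y = -45164.52
328.2 x + 48.0 y = -27490.34
Solving the 2×2 system: x ≈ -74.9, y ≈ -60.6 km.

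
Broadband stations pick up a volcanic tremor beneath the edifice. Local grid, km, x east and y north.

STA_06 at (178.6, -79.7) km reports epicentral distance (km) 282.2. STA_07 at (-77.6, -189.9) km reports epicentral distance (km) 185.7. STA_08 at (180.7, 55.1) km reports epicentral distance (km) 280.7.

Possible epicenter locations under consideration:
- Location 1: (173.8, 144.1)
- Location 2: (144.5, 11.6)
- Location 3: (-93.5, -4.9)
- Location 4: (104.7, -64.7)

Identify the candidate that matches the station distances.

Location 3

For each candidate, compare |candidate − station| to the reported distance:
Location 1: residuals STA_06 58.3, STA_07 232.3, STA_08 191.4 → max 232.3 km
Location 2: residuals STA_06 184.7, STA_07 114.2, STA_08 224.1 → max 224.1 km
Location 3: residuals STA_06 0.0, STA_07 0.0, STA_08 0.0 → max 0.0 km
Location 4: residuals STA_06 206.8, STA_07 35.5, STA_08 138.8 → max 206.8 km
Only Location 3 has all residuals ≈ 0.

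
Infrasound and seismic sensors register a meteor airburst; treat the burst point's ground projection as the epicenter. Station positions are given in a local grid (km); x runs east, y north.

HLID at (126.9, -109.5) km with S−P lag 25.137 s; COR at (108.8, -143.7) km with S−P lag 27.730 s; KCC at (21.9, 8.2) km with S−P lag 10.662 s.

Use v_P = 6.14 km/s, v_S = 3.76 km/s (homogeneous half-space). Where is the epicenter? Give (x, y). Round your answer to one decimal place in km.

Distance from S−P lag: d = Δt · v_P v_S / (v_P − v_S) = Δt · (6.14·3.76)/(6.14−3.76) ≈ 9.7002·Δt.
So d_HLID = 243.83, d_COR = 268.99, d_KCC = 103.42 km.
Circle about each station: (x − 126.9)² + (y + 109.5)² = 243.83²; (x − 108.8)² + (y + 143.7)² = 268.99²; (x − 21.9)² + (y − 8.2)² = 103.42².
Subtracting the HLID equation from the COR and KCC equations removes the quadratic terms:
-36.2 x − 68.4 y = -8509.28
-210.0 x + 235.4 y = 21210.36
Solving the 2×2 system: x ≈ 24.1, y ≈ 111.6 km.

24.1 km east, 111.6 km north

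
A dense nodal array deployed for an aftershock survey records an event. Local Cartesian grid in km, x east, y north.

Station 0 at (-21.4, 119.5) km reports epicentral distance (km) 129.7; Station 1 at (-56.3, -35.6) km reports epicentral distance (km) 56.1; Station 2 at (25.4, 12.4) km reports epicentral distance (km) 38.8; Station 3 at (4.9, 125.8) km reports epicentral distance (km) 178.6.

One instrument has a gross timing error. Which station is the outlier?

Solve using three stations at a time. Using Station 0, Station 1, Station 2 (subtract circle equations pairwise → linear system) gives (x, y) ≈ (-6.7, -9.4).
Distances from that point to each station vs reported:
  Station 0: calculated 129.7 vs reported 129.7 → residual 0.0 km
  Station 1: calculated 56.1 vs reported 56.1 → residual 0.0 km
  Station 2: calculated 38.8 vs reported 38.8 → residual 0.0 km
  Station 3: calculated 135.7 vs reported 178.6 → residual 42.9 km
Station 0, Station 1, Station 2 are mutually consistent (residuals ≈ 0); Station 3 is off by 42.9 km.

Station 3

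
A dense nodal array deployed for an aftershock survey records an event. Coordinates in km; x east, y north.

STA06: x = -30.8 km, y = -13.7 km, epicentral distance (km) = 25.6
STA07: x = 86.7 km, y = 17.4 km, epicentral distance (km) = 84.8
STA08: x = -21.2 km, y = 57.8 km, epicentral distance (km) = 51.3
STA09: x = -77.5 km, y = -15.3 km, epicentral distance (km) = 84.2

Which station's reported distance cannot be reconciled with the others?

STA06

Solve using three stations at a time. Using STA07, STA08, STA09 (subtract circle equations pairwise → linear system) gives (x, y) ≈ (2.1, 12.1).
Distances from that point to each station vs reported:
  STA06: calculated 41.8 vs reported 25.6 → residual 16.2 km
  STA07: calculated 84.8 vs reported 84.8 → residual 0.0 km
  STA08: calculated 51.3 vs reported 51.3 → residual 0.0 km
  STA09: calculated 84.2 vs reported 84.2 → residual 0.0 km
STA07, STA08, STA09 are mutually consistent (residuals ≈ 0); STA06 is off by 16.2 km.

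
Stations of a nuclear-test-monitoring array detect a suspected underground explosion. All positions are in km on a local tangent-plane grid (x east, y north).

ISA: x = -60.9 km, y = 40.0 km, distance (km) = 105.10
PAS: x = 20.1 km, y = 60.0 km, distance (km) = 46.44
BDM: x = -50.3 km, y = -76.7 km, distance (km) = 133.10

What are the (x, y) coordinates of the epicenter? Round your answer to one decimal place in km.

42.1 km east, 19.1 km north

Circle about each station: (x + 60.9)² + (y − 40.0)² = 105.10²; (x − 20.1)² + (y − 60.0)² = 46.44²; (x + 50.3)² + (y + 76.7)² = 133.10².
Subtracting pairs of circle equations eliminates x²+y² and gives linear equations (the radical axes):
162.0 x + 40.0 y = 7584.54
21.2 x − 233.4 y = -3565.43
Solving the 2×2 system: x ≈ 42.1, y ≈ 19.1 km.
Check against ISA (with the unrounded x, y): √((x + 60.9)²+(y − 40.0)²) = 105.10 ≈ 105.10 km. ✓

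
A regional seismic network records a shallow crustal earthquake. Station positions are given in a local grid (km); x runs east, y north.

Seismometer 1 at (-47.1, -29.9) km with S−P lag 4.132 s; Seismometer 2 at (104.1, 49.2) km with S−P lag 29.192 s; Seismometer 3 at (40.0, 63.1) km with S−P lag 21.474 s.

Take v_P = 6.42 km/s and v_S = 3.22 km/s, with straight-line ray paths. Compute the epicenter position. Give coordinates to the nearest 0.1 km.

Distance from S−P lag: d = Δt · v_P v_S / (v_P − v_S) = Δt · (6.42·3.22)/(6.42−3.22) ≈ 6.4601·Δt.
So d_Seismometer 1 = 26.69, d_Seismometer 2 = 188.58, d_Seismometer 3 = 138.72 km.
Circle about each station: (x + 47.1)² + (y + 29.9)² = 26.69²; (x − 104.1)² + (y − 49.2)² = 188.58²; (x − 40.0)² + (y − 63.1)² = 138.72².
Subtracting the Seismometer 1 equation from the Seismometer 2 and Seismometer 3 equations removes the quadratic terms:
302.4 x + 158.2 y = -24705.03
174.2 x + 186.0 y = -16061.69
Solving the 2×2 system: x ≈ -71.6, y ≈ -19.3 km.

(-71.6, -19.3)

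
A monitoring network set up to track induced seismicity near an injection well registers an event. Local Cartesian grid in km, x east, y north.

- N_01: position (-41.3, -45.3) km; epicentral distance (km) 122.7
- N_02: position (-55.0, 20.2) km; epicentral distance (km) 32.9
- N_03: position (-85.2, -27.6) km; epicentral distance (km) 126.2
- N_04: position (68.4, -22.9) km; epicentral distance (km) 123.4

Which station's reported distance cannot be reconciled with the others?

Solve using three stations at a time. Using N_01, N_03, N_04 (subtract circle equations pairwise → linear system) gives (x, y) ≈ (-9.1, 73.2).
Distances from that point to each station vs reported:
  N_01: calculated 122.7 vs reported 122.7 → residual 0.0 km
  N_02: calculated 70.1 vs reported 32.9 → residual 37.2 km
  N_03: calculated 126.2 vs reported 126.2 → residual 0.0 km
  N_04: calculated 123.4 vs reported 123.4 → residual 0.0 km
N_01, N_03, N_04 are mutually consistent (residuals ≈ 0); N_02 is off by 37.2 km.

N_02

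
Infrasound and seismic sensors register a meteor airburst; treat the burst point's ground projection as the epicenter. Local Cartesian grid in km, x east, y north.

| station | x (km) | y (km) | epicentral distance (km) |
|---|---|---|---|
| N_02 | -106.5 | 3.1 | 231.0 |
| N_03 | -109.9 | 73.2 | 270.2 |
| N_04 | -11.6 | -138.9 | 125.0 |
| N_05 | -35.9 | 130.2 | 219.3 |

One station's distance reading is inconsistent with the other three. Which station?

N_05

Solve using three stations at a time. Using N_02, N_03, N_04 (subtract circle equations pairwise → linear system) gives (x, y) ≈ (104.2, -91.7).
Distances from that point to each station vs reported:
  N_02: calculated 231.0 vs reported 231.0 → residual 0.0 km
  N_03: calculated 270.2 vs reported 270.2 → residual 0.0 km
  N_04: calculated 125.0 vs reported 125.0 → residual 0.0 km
  N_05: calculated 262.4 vs reported 219.3 → residual 43.1 km
N_02, N_03, N_04 are mutually consistent (residuals ≈ 0); N_05 is off by 43.1 km.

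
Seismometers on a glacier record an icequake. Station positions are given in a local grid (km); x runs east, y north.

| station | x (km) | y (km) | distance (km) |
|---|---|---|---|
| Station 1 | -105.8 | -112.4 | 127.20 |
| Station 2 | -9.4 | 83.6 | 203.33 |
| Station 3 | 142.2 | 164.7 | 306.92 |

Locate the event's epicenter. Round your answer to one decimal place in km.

Circle about each station: (x + 105.8)² + (y + 112.4)² = 127.20²; (x + 9.4)² + (y − 83.6)² = 203.33²; (x − 142.2)² + (y − 164.7)² = 306.92².
Subtracting pairs of circle equations eliminates x²+y² and gives linear equations (the radical axes):
192.8 x + 392.0 y = -41913.33
496.0 x + 554.2 y = -54500.52
Solving the 2×2 system: x ≈ 21.3, y ≈ -117.4 km.

(21.3, -117.4)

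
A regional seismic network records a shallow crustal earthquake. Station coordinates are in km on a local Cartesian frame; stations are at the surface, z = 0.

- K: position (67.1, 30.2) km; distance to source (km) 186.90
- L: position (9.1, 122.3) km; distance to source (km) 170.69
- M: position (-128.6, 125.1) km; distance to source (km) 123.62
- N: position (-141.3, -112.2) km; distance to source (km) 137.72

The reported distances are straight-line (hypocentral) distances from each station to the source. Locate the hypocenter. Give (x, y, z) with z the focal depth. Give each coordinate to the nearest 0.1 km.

x ≈ -112.3 km, y ≈ 13.0 km, depth ≈ 49.5 km

Each station gives a sphere (x−x_i)² + (y−y_i)² + z² = d_i² (stations at z=0).
Subtracting the K sphere from L and M: z² cancels, leaving linear equations in x and y:
-116.0 x + 184.2 y = 15422.18
-391.4 x + 189.8 y = 46423.23
Solving: x ≈ -112.303, y ≈ 13.002 km (keep extra digits for the depth step; rounded: -112.3, 13.0).
Then from the K sphere: z² = 186.90² − (x − 67.1)² − (y − 30.2)² with x = -112.303, y = 13.002, so z ≈ 49.502 ≈ 49.5 km.
Check against N (with the unrounded solution): distance 137.72 ≈ 137.72 km. ✓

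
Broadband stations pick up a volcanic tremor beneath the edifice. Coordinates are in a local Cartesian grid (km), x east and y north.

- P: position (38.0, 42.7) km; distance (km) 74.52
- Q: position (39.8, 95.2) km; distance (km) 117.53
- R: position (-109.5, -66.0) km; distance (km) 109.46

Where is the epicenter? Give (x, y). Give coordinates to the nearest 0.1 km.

Circle about each station: (x − 38.0)² + (y − 42.7)² = 74.52²; (x − 39.8)² + (y − 95.2)² = 117.53²; (x + 109.5)² + (y + 66.0)² = 109.46².
Subtracting the P equation from the Q and R equations removes the quadratic terms:
3.6 x + 105.0 y = -880.28
-295.0 x − 217.4 y = 6650.70
Solving the 2×2 system: x ≈ -16.8, y ≈ -7.8 km.

x ≈ -16.8 km, y ≈ -7.8 km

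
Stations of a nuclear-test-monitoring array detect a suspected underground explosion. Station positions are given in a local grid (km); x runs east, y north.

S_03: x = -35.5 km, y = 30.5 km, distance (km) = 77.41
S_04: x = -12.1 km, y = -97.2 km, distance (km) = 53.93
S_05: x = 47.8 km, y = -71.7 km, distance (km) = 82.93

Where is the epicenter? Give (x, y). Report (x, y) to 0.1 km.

-31.3 km east, -46.8 km north

Circle about each station: (x + 35.5)² + (y − 30.5)² = 77.41²; (x + 12.1)² + (y + 97.2)² = 53.93²; (x − 47.8)² + (y + 71.7)² = 82.93².
Subtracting the S_03 equation from the S_04 and S_05 equations removes the quadratic terms:
46.8 x − 255.4 y = 10487.61
166.6 x − 204.4 y = 4350.15
Solving the 2×2 system: x ≈ -31.3, y ≈ -46.8 km.
Check against S_03 (with the unrounded x, y): √((x + 35.5)²+(y − 30.5)²) = 77.41 ≈ 77.41 km. ✓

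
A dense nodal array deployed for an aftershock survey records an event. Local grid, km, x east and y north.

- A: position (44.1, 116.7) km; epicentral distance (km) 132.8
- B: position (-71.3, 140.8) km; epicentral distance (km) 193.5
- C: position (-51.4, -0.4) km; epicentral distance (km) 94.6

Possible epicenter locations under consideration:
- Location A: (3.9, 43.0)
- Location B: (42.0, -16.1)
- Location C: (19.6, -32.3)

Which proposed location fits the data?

For each candidate, compare |candidate − station| to the reported distance:
Location A: residuals A 48.8, B 70.1, C 24.3 → max 70.1 km
Location B: residuals A 0.0, B 0.0, C 0.1 → max 0.1 km
Location C: residuals A 18.2, B 2.0, C 16.8 → max 18.2 km
Only Location B has all residuals ≈ 0.

Location B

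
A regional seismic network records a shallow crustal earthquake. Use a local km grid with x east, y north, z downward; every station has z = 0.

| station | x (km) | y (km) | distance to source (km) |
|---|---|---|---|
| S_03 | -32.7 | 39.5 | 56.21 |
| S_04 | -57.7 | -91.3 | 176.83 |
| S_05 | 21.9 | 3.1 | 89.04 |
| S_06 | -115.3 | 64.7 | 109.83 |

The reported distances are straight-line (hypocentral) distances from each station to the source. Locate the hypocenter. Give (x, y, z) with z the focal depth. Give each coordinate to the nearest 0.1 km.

x ≈ -13.0 km, y ≈ 75.4 km, depth ≈ 38.5 km

Each station gives a sphere (x−x_i)² + (y−y_i)² + z² = d_i² (stations at z=0).
Subtracting the S_03 sphere from S_04 and S_05: z² cancels, leaving linear equations in x and y:
-50.0 x − 261.6 y = -19073.84
109.2 x − 72.8 y = -6908.88
Solving: x ≈ -13.003, y ≈ 75.398 km (keep extra digits for the depth step; rounded: -13.0, 75.4).
Then from the S_03 sphere: z² = 56.21² − (x + 32.7)² − (y − 39.5)² with x = -13.003, y = 75.398, so z ≈ 38.509 ≈ 38.5 km.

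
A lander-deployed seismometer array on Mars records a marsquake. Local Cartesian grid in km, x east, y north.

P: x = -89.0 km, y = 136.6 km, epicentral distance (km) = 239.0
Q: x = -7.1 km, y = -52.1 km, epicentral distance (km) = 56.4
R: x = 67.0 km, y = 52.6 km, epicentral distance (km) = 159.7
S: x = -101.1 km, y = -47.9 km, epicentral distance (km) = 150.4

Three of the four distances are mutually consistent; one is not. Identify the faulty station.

R

Solve using three stations at a time. Using P, Q, S (subtract circle equations pairwise → linear system) gives (x, y) ≈ (48.9, -58.6).
Distances from that point to each station vs reported:
  P: calculated 239.0 vs reported 239.0 → residual 0.0 km
  Q: calculated 56.4 vs reported 56.4 → residual 0.0 km
  R: calculated 112.7 vs reported 159.7 → residual 47.0 km
  S: calculated 150.4 vs reported 150.4 → residual 0.0 km
P, Q, S are mutually consistent (residuals ≈ 0); R is off by 47.0 km.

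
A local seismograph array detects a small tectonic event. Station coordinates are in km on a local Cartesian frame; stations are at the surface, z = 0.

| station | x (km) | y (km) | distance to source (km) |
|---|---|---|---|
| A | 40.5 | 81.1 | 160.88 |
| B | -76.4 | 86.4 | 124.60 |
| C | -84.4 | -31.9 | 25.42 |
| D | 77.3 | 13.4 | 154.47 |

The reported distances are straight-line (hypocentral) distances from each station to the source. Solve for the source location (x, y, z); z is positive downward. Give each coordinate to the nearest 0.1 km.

Each station gives a sphere (x−x_i)² + (y−y_i)² + z² = d_i² (stations at z=0).
Subtracting the A sphere from B and C: z² cancels, leaving linear equations in x and y:
-233.8 x + 10.6 y = 15441.67
-249.8 x − 226.0 y = 25159.71
Solving: x ≈ -67.701, y ≈ -36.495 km (keep extra digits for the depth step; rounded: -67.7, -36.5).
Then from the A sphere: z² = 160.88² − (x − 40.5)² − (y − 81.1)² with x = -67.701, y = -36.495, so z ≈ 18.610 ≈ 18.6 km.

(-67.7, -36.5, 18.6)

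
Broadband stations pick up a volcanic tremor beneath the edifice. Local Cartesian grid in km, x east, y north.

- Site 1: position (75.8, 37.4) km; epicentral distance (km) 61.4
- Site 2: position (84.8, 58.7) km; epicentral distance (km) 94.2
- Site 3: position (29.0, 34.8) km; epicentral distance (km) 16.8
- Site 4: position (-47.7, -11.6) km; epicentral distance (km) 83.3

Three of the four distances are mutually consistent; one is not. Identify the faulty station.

Site 2

Solve using three stations at a time. Using Site 1, Site 3, Site 4 (subtract circle equations pairwise → linear system) gives (x, y) ≈ (14.7, 43.5).
Distances from that point to each station vs reported:
  Site 1: calculated 61.4 vs reported 61.4 → residual 0.0 km
  Site 2: calculated 71.7 vs reported 94.2 → residual 22.5 km
  Site 3: calculated 16.7 vs reported 16.8 → residual 0.1 km
  Site 4: calculated 83.3 vs reported 83.3 → residual 0.0 km
Site 1, Site 3, Site 4 are mutually consistent (residuals ≈ 0); Site 2 is off by 22.5 km.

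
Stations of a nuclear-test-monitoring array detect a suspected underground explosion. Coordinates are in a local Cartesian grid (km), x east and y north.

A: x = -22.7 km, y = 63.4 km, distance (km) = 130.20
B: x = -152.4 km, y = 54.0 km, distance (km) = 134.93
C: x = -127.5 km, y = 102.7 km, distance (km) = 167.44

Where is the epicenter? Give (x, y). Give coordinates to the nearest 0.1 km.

x ≈ -74.4 km, y ≈ -56.1 km

Circle about each station: (x + 22.7)² + (y − 63.4)² = 130.20²; (x + 152.4)² + (y − 54.0)² = 134.93²; (x + 127.5)² + (y − 102.7)² = 167.44².
Subtracting the A equation from the B and C equations removes the quadratic terms:
-259.4 x − 18.8 y = 20352.85
-209.6 x + 78.6 y = 11184.58
Solving the 2×2 system: x ≈ -74.4, y ≈ -56.1 km.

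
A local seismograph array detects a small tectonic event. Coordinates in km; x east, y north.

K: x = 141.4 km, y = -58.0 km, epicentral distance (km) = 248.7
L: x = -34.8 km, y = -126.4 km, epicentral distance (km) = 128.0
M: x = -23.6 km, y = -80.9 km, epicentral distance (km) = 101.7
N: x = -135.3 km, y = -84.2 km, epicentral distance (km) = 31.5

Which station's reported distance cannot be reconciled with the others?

Solve using three stations at a time. Using K, L, M (subtract circle equations pairwise → linear system) gives (x, y) ≈ (-104.2, -18.8).
Distances from that point to each station vs reported:
  K: calculated 248.7 vs reported 248.7 → residual 0.0 km
  L: calculated 128.1 vs reported 128.0 → residual 0.1 km
  M: calculated 101.8 vs reported 101.7 → residual 0.1 km
  N: calculated 72.4 vs reported 31.5 → residual 40.9 km
K, L, M are mutually consistent (residuals ≈ 0); N is off by 40.9 km.

N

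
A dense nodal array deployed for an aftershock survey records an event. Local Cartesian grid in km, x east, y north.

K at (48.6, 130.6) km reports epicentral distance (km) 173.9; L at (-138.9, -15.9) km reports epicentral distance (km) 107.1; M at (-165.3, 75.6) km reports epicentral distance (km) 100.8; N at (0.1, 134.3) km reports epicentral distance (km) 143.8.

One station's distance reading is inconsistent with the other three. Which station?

Solve using three stations at a time. Using K, M, N (subtract circle equations pairwise → linear system) gives (x, y) ≈ (-83.1, 16.7).
Distances from that point to each station vs reported:
  K: calculated 174.1 vs reported 173.9 → residual 0.2 km
  L: calculated 64.6 vs reported 107.1 → residual 42.5 km
  M: calculated 101.2 vs reported 100.8 → residual 0.4 km
  N: calculated 144.1 vs reported 143.8 → residual 0.3 km
K, M, N are mutually consistent (residuals ≈ 0); L is off by 42.5 km.

L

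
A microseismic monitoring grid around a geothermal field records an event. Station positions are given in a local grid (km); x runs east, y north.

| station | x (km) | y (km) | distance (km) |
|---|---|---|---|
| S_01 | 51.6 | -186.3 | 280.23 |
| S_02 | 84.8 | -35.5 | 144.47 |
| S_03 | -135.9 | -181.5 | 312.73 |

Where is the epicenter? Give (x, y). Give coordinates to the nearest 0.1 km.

16.3 km east, 91.7 km north

Circle about each station: (x − 51.6)² + (y + 186.3)² = 280.23²; (x − 84.8)² + (y + 35.5)² = 144.47²; (x + 135.9)² + (y + 181.5)² = 312.73².
Subtracting the S_01 equation from the S_02 and S_03 equations removes the quadratic terms:
66.4 x + 301.6 y = 28738.31
-375.0 x + 9.6 y = -5230.39
Solving the 2×2 system: x ≈ 16.3, y ≈ 91.7 km.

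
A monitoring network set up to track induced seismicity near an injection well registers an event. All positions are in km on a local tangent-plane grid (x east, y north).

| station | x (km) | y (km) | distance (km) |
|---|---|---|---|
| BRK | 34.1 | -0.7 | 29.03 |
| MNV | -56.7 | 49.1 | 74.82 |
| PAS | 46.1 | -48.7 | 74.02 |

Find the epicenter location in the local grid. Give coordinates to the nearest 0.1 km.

Circle about each station: (x − 34.1)² + (y + 0.7)² = 29.03²; (x + 56.7)² + (y − 49.1)² = 74.82²; (x − 46.1)² + (y + 48.7)² = 74.02².
Subtracting pairs of circle equations eliminates x²+y² and gives linear equations (the radical axes):
-181.6 x + 99.6 y = -292.89
24.0 x − 96.0 y = -1302.62
Solving the 2×2 system: x ≈ 10.5, y ≈ 16.2 km.

x ≈ 10.5 km, y ≈ 16.2 km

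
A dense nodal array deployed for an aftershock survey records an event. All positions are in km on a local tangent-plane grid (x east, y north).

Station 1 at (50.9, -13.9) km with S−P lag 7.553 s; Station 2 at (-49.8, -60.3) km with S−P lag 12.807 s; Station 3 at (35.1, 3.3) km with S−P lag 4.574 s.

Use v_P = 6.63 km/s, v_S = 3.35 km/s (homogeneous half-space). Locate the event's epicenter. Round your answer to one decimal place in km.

Distance from S−P lag: d = Δt · v_P v_S / (v_P − v_S) = Δt · (6.63·3.35)/(6.63−3.35) ≈ 6.7715·Δt.
So d_Station 1 = 51.15, d_Station 2 = 86.72, d_Station 3 = 30.97 km.
Circle about each station: (x − 50.9)² + (y + 13.9)² = 51.15²; (x + 49.8)² + (y + 60.3)² = 86.72²; (x − 35.1)² + (y − 3.3)² = 30.97².
Subtracting the Station 1 equation from the Station 2 and Station 3 equations removes the quadratic terms:
-201.4 x − 92.8 y = -1571.93
-31.6 x + 34.4 y = 116.06
Solving the 2×2 system: x ≈ 4.4, y ≈ 7.4 km.

4.4 km east, 7.4 km north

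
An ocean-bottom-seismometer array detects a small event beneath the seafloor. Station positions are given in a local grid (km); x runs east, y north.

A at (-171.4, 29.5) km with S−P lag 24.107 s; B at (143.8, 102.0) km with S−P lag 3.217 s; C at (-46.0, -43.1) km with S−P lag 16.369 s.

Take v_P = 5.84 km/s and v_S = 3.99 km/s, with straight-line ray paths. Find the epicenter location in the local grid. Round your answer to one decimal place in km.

130.3 km east, 63.8 km north

Distance from S−P lag: d = Δt · v_P v_S / (v_P − v_S) = Δt · (5.84·3.99)/(5.84−3.99) ≈ 12.5955·Δt.
So d_A = 303.64, d_B = 40.52, d_C = 206.18 km.
Circle about each station: (x + 171.4)² + (y − 29.5)² = 303.64²; (x − 143.8)² + (y − 102.0)² = 40.52²; (x + 46.0)² + (y + 43.1)² = 206.18².
Subtracting the A equation from the B and C equations removes the quadratic terms:
630.4 x + 145.0 y = 91389.61
250.8 x − 145.2 y = 23412.46
Solving the 2×2 system: x ≈ 130.3, y ≈ 63.8 km.
Check against A (with the unrounded x, y): √((x + 171.4)²+(y − 29.5)²) = 303.64 ≈ 303.64 km. ✓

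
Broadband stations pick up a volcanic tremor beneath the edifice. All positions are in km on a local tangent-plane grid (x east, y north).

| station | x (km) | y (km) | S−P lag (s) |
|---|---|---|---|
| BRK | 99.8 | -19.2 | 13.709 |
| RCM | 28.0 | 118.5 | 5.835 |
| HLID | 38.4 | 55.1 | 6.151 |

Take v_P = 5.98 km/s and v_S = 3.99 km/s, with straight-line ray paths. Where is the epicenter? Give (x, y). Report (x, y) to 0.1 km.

x ≈ -30.8 km, y ≈ 80.6 km

Distance from S−P lag: d = Δt · v_P v_S / (v_P − v_S) = Δt · (5.98·3.99)/(5.98−3.99) ≈ 11.9901·Δt.
So d_BRK = 164.37, d_RCM = 69.96, d_HLID = 73.75 km.
Circle about each station: (x − 99.8)² + (y + 19.2)² = 164.37²; (x − 28.0)² + (y − 118.5)² = 69.96²; (x − 38.4)² + (y − 55.1)² = 73.75².
Subtracting the BRK equation from the RCM and HLID equations removes the quadratic terms:
-143.6 x + 275.4 y = 26620.67
-122.8 x + 148.6 y = 15760.32
Solving the 2×2 system: x ≈ -30.8, y ≈ 80.6 km.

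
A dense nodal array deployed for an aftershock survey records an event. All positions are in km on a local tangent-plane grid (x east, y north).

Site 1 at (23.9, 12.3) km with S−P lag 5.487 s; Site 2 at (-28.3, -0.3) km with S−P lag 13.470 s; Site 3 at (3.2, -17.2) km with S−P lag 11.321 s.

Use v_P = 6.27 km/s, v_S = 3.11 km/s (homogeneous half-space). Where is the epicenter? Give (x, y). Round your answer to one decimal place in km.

(45.1, 38.7)

Distance from S−P lag: d = Δt · v_P v_S / (v_P − v_S) = Δt · (6.27·3.11)/(6.27−3.11) ≈ 6.1708·Δt.
So d_Site 1 = 33.86, d_Site 2 = 83.12, d_Site 3 = 69.86 km.
Circle about each station: (x − 23.9)² + (y − 12.3)² = 33.86²; (x + 28.3)² + (y + 0.3)² = 83.12²; (x − 3.2)² + (y + 17.2)² = 69.86².
Subtracting pairs of circle equations eliminates x²+y² and gives linear equations (the radical axes):
-104.4 x − 25.2 y = -5683.95
-41.4 x − 59.0 y = -4150.34
Solving the 2×2 system: x ≈ 45.1, y ≈ 38.7 km.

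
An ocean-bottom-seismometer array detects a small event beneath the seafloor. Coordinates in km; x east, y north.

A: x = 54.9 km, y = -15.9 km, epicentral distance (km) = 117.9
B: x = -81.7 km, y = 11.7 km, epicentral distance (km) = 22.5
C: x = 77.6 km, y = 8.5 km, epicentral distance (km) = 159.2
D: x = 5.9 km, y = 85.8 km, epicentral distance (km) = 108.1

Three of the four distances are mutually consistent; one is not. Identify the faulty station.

Solve using three stations at a time. Using A, B, D (subtract circle equations pairwise → linear system) gives (x, y) ≈ (-61.7, 1.5).
Distances from that point to each station vs reported:
  A: calculated 117.9 vs reported 117.9 → residual 0.0 km
  B: calculated 22.5 vs reported 22.5 → residual 0.0 km
  C: calculated 139.5 vs reported 159.2 → residual 19.7 km
  D: calculated 108.1 vs reported 108.1 → residual 0.0 km
A, B, D are mutually consistent (residuals ≈ 0); C is off by 19.7 km.

C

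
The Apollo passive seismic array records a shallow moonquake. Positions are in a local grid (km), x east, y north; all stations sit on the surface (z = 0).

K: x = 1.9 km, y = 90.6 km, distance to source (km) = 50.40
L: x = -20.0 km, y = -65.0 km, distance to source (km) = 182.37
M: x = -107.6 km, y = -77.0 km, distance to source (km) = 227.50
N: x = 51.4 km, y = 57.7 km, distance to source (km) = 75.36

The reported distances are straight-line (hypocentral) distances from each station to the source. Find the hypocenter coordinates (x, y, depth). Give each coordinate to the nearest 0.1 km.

Each station gives a sphere (x−x_i)² + (y−y_i)² + z² = d_i² (stations at z=0).
Subtracting the K sphere from L and M: z² cancels, leaving linear equations in x and y:
-43.8 x − 311.2 y = -34305.63
-219.0 x − 335.2 y = -39921.30
Solving: x ≈ 17.285, y ≈ 107.804 km (keep extra digits for the depth step; rounded: 17.3, 107.8).
Then from the K sphere: z² = 50.40² − (x − 1.9)² − (y − 90.6)² with x = 17.285, y = 107.804, so z ≈ 44.805 ≈ 44.8 km.
Check against N (with the unrounded solution): distance 75.38 ≈ 75.36 km. ✓

(17.3, 107.8, 44.8)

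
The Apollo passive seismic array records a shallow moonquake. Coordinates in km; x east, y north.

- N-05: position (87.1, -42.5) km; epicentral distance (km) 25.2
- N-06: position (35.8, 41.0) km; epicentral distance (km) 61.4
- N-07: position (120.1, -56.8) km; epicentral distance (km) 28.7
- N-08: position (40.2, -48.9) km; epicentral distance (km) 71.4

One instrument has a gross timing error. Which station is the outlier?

Solve using three stations at a time. Using N-05, N-07, N-08 (subtract circle equations pairwise → linear system) gives (x, y) ≈ (109.1, -30.3).
Distances from that point to each station vs reported:
  N-05: calculated 25.2 vs reported 25.2 → residual 0.0 km
  N-06: calculated 102.3 vs reported 61.4 → residual 40.9 km
  N-07: calculated 28.7 vs reported 28.7 → residual 0.0 km
  N-08: calculated 71.4 vs reported 71.4 → residual 0.0 km
N-05, N-07, N-08 are mutually consistent (residuals ≈ 0); N-06 is off by 40.9 km.

N-06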